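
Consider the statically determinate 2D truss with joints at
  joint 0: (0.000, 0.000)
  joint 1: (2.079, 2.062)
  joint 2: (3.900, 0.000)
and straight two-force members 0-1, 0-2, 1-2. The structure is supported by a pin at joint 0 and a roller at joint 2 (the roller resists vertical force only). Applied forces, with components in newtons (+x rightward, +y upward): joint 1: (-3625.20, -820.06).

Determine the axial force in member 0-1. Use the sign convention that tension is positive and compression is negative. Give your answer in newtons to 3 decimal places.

-3265.578

N=3 nodes, M=3 members, R=3 reactions → 2N=6, M+R=6
member 0 (0-1): L=2.9282, (cx,cy)=(0.7100,0.7042)
member 1 (0-2): L=3.9000, (cx,cy)=(1.0000,0.0000)
member 2 (1-2): L=2.7510, (cx,cy)=(0.6619,-0.7496)
solve A·x = −loads:
  F[0-1] = -3265.5778 N (compression)
  F[0-2] = -1306.6278 N (compression)
  F[1-2] = +1973.9184 N (tension)
  Rx@0 = +3625.2000 N
  Ry@0 = +2299.6132 N
  Ry@2 = -1479.5532 N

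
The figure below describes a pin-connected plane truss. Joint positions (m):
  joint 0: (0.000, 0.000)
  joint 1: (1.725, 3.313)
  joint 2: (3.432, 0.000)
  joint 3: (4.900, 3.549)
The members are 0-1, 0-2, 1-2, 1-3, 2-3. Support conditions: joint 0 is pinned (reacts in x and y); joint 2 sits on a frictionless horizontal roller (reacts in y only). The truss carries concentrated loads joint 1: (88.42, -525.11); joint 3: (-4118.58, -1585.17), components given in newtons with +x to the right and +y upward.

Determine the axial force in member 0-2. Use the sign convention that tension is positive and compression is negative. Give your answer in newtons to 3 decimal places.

N=4 nodes, M=5 members, R=3 reactions → 2N=8, M+R=8
member 0 (0-1): L=3.7352, (cx,cy)=(0.4618,0.8870)
member 1 (0-2): L=3.4320, (cx,cy)=(1.0000,0.0000)
member 2 (1-2): L=3.7269, (cx,cy)=(0.4580,-0.8889)
member 3 (1-3): L=3.1838, (cx,cy)=(0.9972,0.0741)
member 4 (2-3): L=3.8406, (cx,cy)=(0.3822,0.9241)
solve A·x = −loads:
  F[0-1] = -4235.5051 N (compression)
  F[0-2] = -2074.0990 N (compression)
  F[1-2] = +3336.6614 N (tension)
  F[1-3] = -3582.5976 N (compression)
  F[2-3] = -1428.0401 N (compression)
  Rx@0 = +4030.1600 N
  Ry@0 = +3756.7710 N
  Ry@2 = -1646.4910 N

-2074.099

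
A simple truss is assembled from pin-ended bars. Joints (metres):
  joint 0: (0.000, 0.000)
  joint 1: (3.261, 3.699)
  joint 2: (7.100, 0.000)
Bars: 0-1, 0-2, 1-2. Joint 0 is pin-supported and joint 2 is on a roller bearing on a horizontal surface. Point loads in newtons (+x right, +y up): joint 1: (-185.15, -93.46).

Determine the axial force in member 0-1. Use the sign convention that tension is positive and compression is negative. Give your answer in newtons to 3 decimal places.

-195.961

N=3 nodes, M=3 members, R=3 reactions → 2N=6, M+R=6
member 0 (0-1): L=4.9312, (cx,cy)=(0.6613,0.7501)
member 1 (0-2): L=7.1000, (cx,cy)=(1.0000,0.0000)
member 2 (1-2): L=5.3311, (cx,cy)=(0.7201,-0.6939)
solve A·x = −loads:
  F[0-1] = -195.9612 N (compression)
  F[0-2] = -55.5609 N (compression)
  F[1-2] = +77.1556 N (tension)
  Rx@0 = +185.1500 N
  Ry@0 = +146.9948 N
  Ry@2 = -53.5348 N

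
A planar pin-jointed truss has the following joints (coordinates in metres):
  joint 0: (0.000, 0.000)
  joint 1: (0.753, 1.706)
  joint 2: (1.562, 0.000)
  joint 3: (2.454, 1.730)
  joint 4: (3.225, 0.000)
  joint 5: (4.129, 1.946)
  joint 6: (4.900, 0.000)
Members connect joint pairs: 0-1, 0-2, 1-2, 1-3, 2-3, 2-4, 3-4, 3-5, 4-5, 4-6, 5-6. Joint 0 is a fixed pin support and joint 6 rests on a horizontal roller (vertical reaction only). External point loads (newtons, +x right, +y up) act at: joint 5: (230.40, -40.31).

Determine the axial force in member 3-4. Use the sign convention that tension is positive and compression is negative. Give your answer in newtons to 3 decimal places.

-72.039

N=7 nodes, M=11 members, R=3 reactions → 2N=14, M+R=14
member 0 (0-1): L=1.8648, (cx,cy)=(0.4038,0.9148)
member 1 (0-2): L=1.5620, (cx,cy)=(1.0000,0.0000)
member 2 (1-2): L=1.8881, (cx,cy)=(0.4285,-0.9036)
member 3 (1-3): L=1.7012, (cx,cy)=(0.9999,0.0141)
member 4 (2-3): L=1.9464, (cx,cy)=(0.4583,0.8888)
member 5 (2-4): L=1.6630, (cx,cy)=(1.0000,0.0000)
member 6 (3-4): L=1.8940, (cx,cy)=(0.4071,-0.9134)
member 7 (3-5): L=1.6889, (cx,cy)=(0.9918,0.1279)
member 8 (4-5): L=2.1457, (cx,cy)=(0.4213,0.9069)
member 9 (4-6): L=1.6750, (cx,cy)=(1.0000,0.0000)
member 10 (5-6): L=2.0932, (cx,cy)=(0.3683,-0.9297)
solve A·x = −loads:
  F[0-1] = +93.0855 N (tension)
  F[0-2] = +192.8122 N (tension)
  F[1-2] = -93.0395 N (compression)
  F[1-3] = +77.4604 N (tension)
  F[2-3] = +94.5830 N (tension)
  F[2-4] = +109.6021 N (tension)
  F[3-4] = -72.0387 N (compression)
  F[3-5] = +151.3657 N (tension)
  F[4-5] = +72.5532 N (tension)
  F[4-6] = +49.7105 N (tension)
  F[5-6] = -134.9578 N (compression)
  Rx@0 = -230.4000 N
  Ry@0 = -85.1591 N
  Ry@6 = +125.4691 N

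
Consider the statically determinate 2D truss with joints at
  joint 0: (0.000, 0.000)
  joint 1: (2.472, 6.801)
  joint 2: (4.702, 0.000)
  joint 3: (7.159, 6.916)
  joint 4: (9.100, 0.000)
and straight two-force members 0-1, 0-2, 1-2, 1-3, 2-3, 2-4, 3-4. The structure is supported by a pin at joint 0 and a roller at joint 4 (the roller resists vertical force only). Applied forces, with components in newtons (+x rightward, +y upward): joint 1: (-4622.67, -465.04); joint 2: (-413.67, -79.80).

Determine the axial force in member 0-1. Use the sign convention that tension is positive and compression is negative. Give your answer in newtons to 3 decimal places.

N=5 nodes, M=7 members, R=3 reactions → 2N=10, M+R=10
member 0 (0-1): L=7.2363, (cx,cy)=(0.3416,0.9398)
member 1 (0-2): L=4.7020, (cx,cy)=(1.0000,0.0000)
member 2 (1-2): L=7.1573, (cx,cy)=(0.3116,-0.9502)
member 3 (1-3): L=4.6884, (cx,cy)=(0.9997,0.0245)
member 4 (2-3): L=7.3395, (cx,cy)=(0.3348,0.9423)
member 5 (2-4): L=4.3980, (cx,cy)=(1.0000,0.0000)
member 6 (3-4): L=7.1832, (cx,cy)=(0.2702,-0.9628)
solve A·x = −loads:
  F[0-1] = -4077.3782 N (compression)
  F[0-2] = -3643.4672 N (compression)
  F[1-2] = +3597.8847 N (tension)
  F[1-3] = +2109.4341 N (tension)
  F[2-3] = -3543.4428 N (compression)
  F[2-4] = -922.5786 N (compression)
  F[3-4] = +3414.2594 N (tension)
  Rx@0 = +5036.3400 N
  Ry@0 = +3832.0906 N
  Ry@4 = -3287.2506 N

-4077.378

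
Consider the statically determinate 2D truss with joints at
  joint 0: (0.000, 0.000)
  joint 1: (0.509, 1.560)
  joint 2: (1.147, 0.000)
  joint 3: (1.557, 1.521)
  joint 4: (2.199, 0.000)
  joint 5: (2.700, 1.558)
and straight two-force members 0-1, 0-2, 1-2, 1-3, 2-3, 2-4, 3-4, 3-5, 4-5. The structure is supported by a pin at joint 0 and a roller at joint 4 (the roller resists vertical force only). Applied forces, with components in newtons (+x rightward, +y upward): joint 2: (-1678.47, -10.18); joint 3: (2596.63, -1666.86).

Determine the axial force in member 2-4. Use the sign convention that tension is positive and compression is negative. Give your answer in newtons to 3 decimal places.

1258.489

N=6 nodes, M=9 members, R=3 reactions → 2N=12, M+R=12
member 0 (0-1): L=1.6409, (cx,cy)=(0.3102,0.9507)
member 1 (0-2): L=1.1470, (cx,cy)=(1.0000,0.0000)
member 2 (1-2): L=1.6854, (cx,cy)=(0.3785,-0.9256)
member 3 (1-3): L=1.0487, (cx,cy)=(0.9993,-0.0372)
member 4 (2-3): L=1.5753, (cx,cy)=(0.2603,0.9655)
member 5 (2-4): L=1.0520, (cx,cy)=(1.0000,0.0000)
member 6 (3-4): L=1.6509, (cx,cy)=(0.3889,-0.9213)
member 7 (3-5): L=1.1436, (cx,cy)=(0.9995,0.0324)
member 8 (4-5): L=1.6366, (cx,cy)=(0.3061,0.9520)
solve A·x = −loads:
  F[0-1] = +1372.2043 N (tension)
  F[0-2] = +492.5184 N (tension)
  F[1-2] = -1448.5611 N (compression)
  F[1-3] = +974.6548 N (tension)
  F[2-3] = +1399.1669 N (tension)
  F[2-4] = +1258.4891 N (tension)
  F[3-4] = -3236.2785 N (compression)
  F[3-5] = +0.0000 N (tension)
  F[4-5] = -0.0000 N (compression)
  Rx@0 = -918.1600 N
  Ry@0 = -1304.5206 N
  Ry@4 = +2981.5606 N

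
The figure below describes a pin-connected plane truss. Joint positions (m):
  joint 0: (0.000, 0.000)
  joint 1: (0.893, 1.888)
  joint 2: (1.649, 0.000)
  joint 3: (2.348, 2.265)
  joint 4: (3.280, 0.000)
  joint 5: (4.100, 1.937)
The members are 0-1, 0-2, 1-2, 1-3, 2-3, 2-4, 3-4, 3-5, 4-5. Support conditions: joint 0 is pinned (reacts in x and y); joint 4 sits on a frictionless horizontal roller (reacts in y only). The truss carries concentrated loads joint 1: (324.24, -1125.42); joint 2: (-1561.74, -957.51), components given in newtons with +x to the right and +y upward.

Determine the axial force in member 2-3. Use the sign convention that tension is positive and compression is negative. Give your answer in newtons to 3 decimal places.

1226.571

N=6 nodes, M=9 members, R=3 reactions → 2N=12, M+R=12
member 0 (0-1): L=2.0885, (cx,cy)=(0.4276,0.9040)
member 1 (0-2): L=1.6490, (cx,cy)=(1.0000,0.0000)
member 2 (1-2): L=2.0337, (cx,cy)=(0.3717,-0.9283)
member 3 (1-3): L=1.5030, (cx,cy)=(0.9680,0.2508)
member 4 (2-3): L=2.3704, (cx,cy)=(0.2949,0.9555)
member 5 (2-4): L=1.6310, (cx,cy)=(1.0000,0.0000)
member 6 (3-4): L=2.4493, (cx,cy)=(0.3805,-0.9248)
member 7 (3-5): L=1.7824, (cx,cy)=(0.9829,-0.1840)
member 8 (4-5): L=2.1034, (cx,cy)=(0.3898,0.9209)
solve A·x = −loads:
  F[0-1] = -1226.2525 N (compression)
  F[0-2] = -713.1891 N (compression)
  F[1-2] = -231.0775 N (compression)
  F[1-3] = -787.8375 N (compression)
  F[2-3] = +1226.5714 N (tension)
  F[2-4] = +400.9536 N (tension)
  F[3-4] = -1053.6883 N (compression)
  F[3-5] = +0.0000 N (tension)
  F[4-5] = -0.0000 N (compression)
  Rx@0 = +1237.5000 N
  Ry@0 = +1108.5095 N
  Ry@4 = +974.4205 N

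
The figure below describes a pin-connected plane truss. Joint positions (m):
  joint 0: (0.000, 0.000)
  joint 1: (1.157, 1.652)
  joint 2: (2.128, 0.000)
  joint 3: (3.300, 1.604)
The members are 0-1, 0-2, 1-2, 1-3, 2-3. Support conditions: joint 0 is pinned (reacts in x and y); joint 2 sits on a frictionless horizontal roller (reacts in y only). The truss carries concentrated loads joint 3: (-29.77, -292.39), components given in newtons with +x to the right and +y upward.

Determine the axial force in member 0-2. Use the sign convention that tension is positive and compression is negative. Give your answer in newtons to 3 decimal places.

N=4 nodes, M=5 members, R=3 reactions → 2N=8, M+R=8
member 0 (0-1): L=2.0169, (cx,cy)=(0.5737,0.8191)
member 1 (0-2): L=2.1280, (cx,cy)=(1.0000,0.0000)
member 2 (1-2): L=1.9162, (cx,cy)=(0.5067,-0.8621)
member 3 (1-3): L=2.1435, (cx,cy)=(0.9997,-0.0224)
member 4 (2-3): L=1.9866, (cx,cy)=(0.5900,0.8074)
solve A·x = −loads:
  F[0-1] = +169.2055 N (tension)
  F[0-2] = -126.8368 N (compression)
  F[1-2] = -165.4630 N (compression)
  F[1-3] = +180.9562 N (tension)
  F[2-3] = -357.1066 N (compression)
  Rx@0 = +29.7700 N
  Ry@0 = -138.5949 N
  Ry@2 = +430.9849 N

-126.837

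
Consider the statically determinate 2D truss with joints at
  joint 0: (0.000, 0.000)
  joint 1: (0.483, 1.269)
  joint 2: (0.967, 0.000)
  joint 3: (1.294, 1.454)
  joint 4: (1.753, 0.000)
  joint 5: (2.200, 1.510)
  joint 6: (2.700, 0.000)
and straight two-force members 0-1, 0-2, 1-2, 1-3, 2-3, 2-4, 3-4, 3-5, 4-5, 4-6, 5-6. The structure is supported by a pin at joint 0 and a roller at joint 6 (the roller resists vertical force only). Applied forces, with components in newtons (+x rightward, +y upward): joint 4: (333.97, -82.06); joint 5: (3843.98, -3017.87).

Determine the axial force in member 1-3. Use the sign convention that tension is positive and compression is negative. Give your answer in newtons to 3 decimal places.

1123.228

N=7 nodes, M=11 members, R=3 reactions → 2N=14, M+R=14
member 0 (0-1): L=1.3578, (cx,cy)=(0.3557,0.9346)
member 1 (0-2): L=0.9670, (cx,cy)=(1.0000,0.0000)
member 2 (1-2): L=1.3582, (cx,cy)=(0.3564,-0.9343)
member 3 (1-3): L=0.8318, (cx,cy)=(0.9750,0.2224)
member 4 (2-3): L=1.4903, (cx,cy)=(0.2194,0.9756)
member 5 (2-4): L=0.7860, (cx,cy)=(1.0000,0.0000)
member 6 (3-4): L=1.5247, (cx,cy)=(0.3010,-0.9536)
member 7 (3-5): L=0.9077, (cx,cy)=(0.9981,0.0617)
member 8 (4-5): L=1.5748, (cx,cy)=(0.2839,0.9589)
member 9 (4-6): L=0.9470, (cx,cy)=(1.0000,0.0000)
member 10 (5-6): L=1.5906, (cx,cy)=(0.3143,-0.9493)
solve A·x = −loads:
  F[0-1] = +1671.4605 N (tension)
  F[0-2] = +3583.3786 N (tension)
  F[1-2] = -1404.5397 N (compression)
  F[1-3] = +1123.2278 N (tension)
  F[2-3] = +1345.1070 N (tension)
  F[2-4] = +2787.7145 N (tension)
  F[3-4] = -1518.3856 N (compression)
  F[3-5] = +1850.8515 N (tension)
  F[4-5] = +1595.6424 N (tension)
  F[4-6] = +1543.7301 N (tension)
  F[5-6] = -4911.0030 N (compression)
  Rx@0 = -4177.9500 N
  Ry@0 = -1562.1348 N
  Ry@6 = +4662.0648 N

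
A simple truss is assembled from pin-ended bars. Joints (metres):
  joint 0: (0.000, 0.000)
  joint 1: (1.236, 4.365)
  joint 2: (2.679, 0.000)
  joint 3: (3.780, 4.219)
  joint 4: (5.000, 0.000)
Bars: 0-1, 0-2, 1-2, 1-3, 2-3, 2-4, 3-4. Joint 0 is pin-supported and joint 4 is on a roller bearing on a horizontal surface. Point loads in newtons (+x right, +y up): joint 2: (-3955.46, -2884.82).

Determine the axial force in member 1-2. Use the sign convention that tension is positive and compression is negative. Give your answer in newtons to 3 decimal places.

N=5 nodes, M=7 members, R=3 reactions → 2N=10, M+R=10
member 0 (0-1): L=4.5366, (cx,cy)=(0.2724,0.9622)
member 1 (0-2): L=2.6790, (cx,cy)=(1.0000,0.0000)
member 2 (1-2): L=4.5973, (cx,cy)=(0.3139,-0.9495)
member 3 (1-3): L=2.5482, (cx,cy)=(0.9984,-0.0573)
member 4 (2-3): L=4.3603, (cx,cy)=(0.2525,0.9676)
member 5 (2-4): L=2.3210, (cx,cy)=(1.0000,0.0000)
member 6 (3-4): L=4.3919, (cx,cy)=(0.2778,-0.9606)
solve A·x = −loads:
  F[0-1] = -1391.7846 N (compression)
  F[0-2] = -3576.2689 N (compression)
  F[1-2] = +1461.0501 N (tension)
  F[1-3] = -839.1605 N (compression)
  F[2-3] = +1547.7610 N (tension)
  F[2-4] = +446.9632 N (tension)
  F[3-4] = -1609.0131 N (compression)
  Rx@0 = +3955.4600 N
  Ry@0 = +1339.1334 N
  Ry@4 = +1545.6866 N

1461.050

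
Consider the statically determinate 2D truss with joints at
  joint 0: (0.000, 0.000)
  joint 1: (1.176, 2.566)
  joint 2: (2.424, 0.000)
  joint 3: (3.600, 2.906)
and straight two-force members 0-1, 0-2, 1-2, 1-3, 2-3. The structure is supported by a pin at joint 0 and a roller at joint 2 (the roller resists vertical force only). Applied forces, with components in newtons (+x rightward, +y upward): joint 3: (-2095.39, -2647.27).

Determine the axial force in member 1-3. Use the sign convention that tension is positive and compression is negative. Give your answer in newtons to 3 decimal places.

N=4 nodes, M=5 members, R=3 reactions → 2N=8, M+R=8
member 0 (0-1): L=2.8226, (cx,cy)=(0.4166,0.9091)
member 1 (0-2): L=2.4240, (cx,cy)=(1.0000,0.0000)
member 2 (1-2): L=2.8534, (cx,cy)=(0.4374,-0.8993)
member 3 (1-3): L=2.4477, (cx,cy)=(0.9903,0.1389)
member 4 (2-3): L=3.1349, (cx,cy)=(0.3751,0.9270)
solve A·x = −loads:
  F[0-1] = -1350.5235 N (compression)
  F[0-2] = -1532.7210 N (compression)
  F[1-2] = +1195.8914 N (tension)
  F[1-3] = -1096.3488 N (compression)
  F[2-3] = -2691.5367 N (compression)
  Rx@0 = +2095.3900 N
  Ry@0 = +1227.7285 N
  Ry@2 = +1419.5415 N

-1096.349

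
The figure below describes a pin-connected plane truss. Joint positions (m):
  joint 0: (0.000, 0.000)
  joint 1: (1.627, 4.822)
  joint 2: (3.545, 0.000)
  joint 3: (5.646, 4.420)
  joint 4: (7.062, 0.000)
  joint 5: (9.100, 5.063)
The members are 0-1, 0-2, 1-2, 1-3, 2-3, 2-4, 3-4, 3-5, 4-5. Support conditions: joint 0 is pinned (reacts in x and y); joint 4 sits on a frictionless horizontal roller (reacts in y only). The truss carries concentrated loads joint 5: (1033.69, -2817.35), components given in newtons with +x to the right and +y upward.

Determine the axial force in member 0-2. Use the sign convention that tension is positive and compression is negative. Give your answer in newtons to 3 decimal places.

509.305

N=6 nodes, M=9 members, R=3 reactions → 2N=12, M+R=12
member 0 (0-1): L=5.0891, (cx,cy)=(0.3197,0.9475)
member 1 (0-2): L=3.5450, (cx,cy)=(1.0000,0.0000)
member 2 (1-2): L=5.1895, (cx,cy)=(0.3696,-0.9292)
member 3 (1-3): L=4.0391, (cx,cy)=(0.9950,-0.0995)
member 4 (2-3): L=4.8939, (cx,cy)=(0.4293,0.9032)
member 5 (2-4): L=3.5170, (cx,cy)=(1.0000,0.0000)
member 6 (3-4): L=4.6413, (cx,cy)=(0.3051,-0.9523)
member 7 (3-5): L=3.5133, (cx,cy)=(0.9831,0.1830)
member 8 (4-5): L=5.4578, (cx,cy)=(0.3734,0.9277)
solve A·x = −loads:
  F[0-1] = +1640.2221 N (tension)
  F[0-2] = +509.3050 N (tension)
  F[1-2] = -1800.6590 N (compression)
  F[1-3] = +1195.8389 N (tension)
  F[2-3] = +1852.5637 N (tension)
  F[2-4] = -951.5296 N (compression)
  F[3-4] = -1173.8637 N (compression)
  F[3-5] = +2383.6115 N (tension)
  F[4-5] = -3507.2876 N (compression)
  Rx@0 = -1033.6900 N
  Ry@0 = -1554.1393 N
  Ry@4 = +4371.4893 N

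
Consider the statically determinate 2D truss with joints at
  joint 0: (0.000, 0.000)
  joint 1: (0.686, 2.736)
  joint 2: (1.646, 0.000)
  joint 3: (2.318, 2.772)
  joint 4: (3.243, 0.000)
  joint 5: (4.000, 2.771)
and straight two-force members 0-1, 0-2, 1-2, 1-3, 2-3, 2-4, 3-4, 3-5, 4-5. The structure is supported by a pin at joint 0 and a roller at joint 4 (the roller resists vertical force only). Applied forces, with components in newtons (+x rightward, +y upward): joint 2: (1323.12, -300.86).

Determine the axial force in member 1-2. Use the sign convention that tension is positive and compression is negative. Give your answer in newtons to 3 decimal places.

154.945

N=6 nodes, M=9 members, R=3 reactions → 2N=12, M+R=12
member 0 (0-1): L=2.8207, (cx,cy)=(0.2432,0.9700)
member 1 (0-2): L=1.6460, (cx,cy)=(1.0000,0.0000)
member 2 (1-2): L=2.8995, (cx,cy)=(0.3311,-0.9436)
member 3 (1-3): L=1.6324, (cx,cy)=(0.9998,0.0221)
member 4 (2-3): L=2.8523, (cx,cy)=(0.2356,0.9719)
member 5 (2-4): L=1.5970, (cx,cy)=(1.0000,0.0000)
member 6 (3-4): L=2.9223, (cx,cy)=(0.3165,-0.9486)
member 7 (3-5): L=1.6820, (cx,cy)=(1.0000,-0.0006)
member 8 (4-5): L=2.8725, (cx,cy)=(0.2635,0.9647)
solve A·x = −loads:
  F[0-1] = -152.7431 N (compression)
  F[0-2] = +1360.2676 N (tension)
  F[1-2] = +154.9449 N (tension)
  F[1-3] = -88.4694 N (compression)
  F[2-3] = +159.1336 N (tension)
  F[2-4] = +50.9561 N (tension)
  F[3-4] = -160.9804 N (compression)
  F[3-5] = +0.0000 N (tension)
  F[4-5] = -0.0000 N (compression)
  Rx@0 = -1323.1200 N
  Ry@0 = +148.1571 N
  Ry@4 = +152.7029 N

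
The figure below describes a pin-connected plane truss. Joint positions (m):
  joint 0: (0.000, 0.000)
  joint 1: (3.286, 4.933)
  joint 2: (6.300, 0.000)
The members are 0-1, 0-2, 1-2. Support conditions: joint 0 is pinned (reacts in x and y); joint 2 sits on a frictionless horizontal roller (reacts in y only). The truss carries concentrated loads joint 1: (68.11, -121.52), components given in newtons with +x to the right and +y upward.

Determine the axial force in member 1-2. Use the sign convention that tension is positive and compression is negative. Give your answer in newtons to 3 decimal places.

N=3 nodes, M=3 members, R=3 reactions → 2N=6, M+R=6
member 0 (0-1): L=5.9272, (cx,cy)=(0.5544,0.8323)
member 1 (0-2): L=6.3000, (cx,cy)=(1.0000,0.0000)
member 2 (1-2): L=5.7809, (cx,cy)=(0.5214,-0.8533)
solve A·x = −loads:
  F[0-1] = -5.7741 N (compression)
  F[0-2] = +71.3111 N (tension)
  F[1-2] = -136.7755 N (compression)
  Rx@0 = -68.1100 N
  Ry@0 = +4.8055 N
  Ry@2 = +116.7145 N

-136.776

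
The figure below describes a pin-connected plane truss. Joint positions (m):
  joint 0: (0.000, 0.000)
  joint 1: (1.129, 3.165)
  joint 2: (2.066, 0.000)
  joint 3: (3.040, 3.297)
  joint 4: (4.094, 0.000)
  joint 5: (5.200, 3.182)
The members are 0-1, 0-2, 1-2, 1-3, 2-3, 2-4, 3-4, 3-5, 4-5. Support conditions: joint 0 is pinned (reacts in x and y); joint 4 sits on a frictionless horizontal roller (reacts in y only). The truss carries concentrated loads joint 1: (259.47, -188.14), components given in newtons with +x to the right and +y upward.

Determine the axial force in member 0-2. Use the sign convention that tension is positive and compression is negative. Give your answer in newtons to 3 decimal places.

N=6 nodes, M=9 members, R=3 reactions → 2N=12, M+R=12
member 0 (0-1): L=3.3603, (cx,cy)=(0.3360,0.9419)
member 1 (0-2): L=2.0660, (cx,cy)=(1.0000,0.0000)
member 2 (1-2): L=3.3008, (cx,cy)=(0.2839,-0.9589)
member 3 (1-3): L=1.9156, (cx,cy)=(0.9976,0.0689)
member 4 (2-3): L=3.4379, (cx,cy)=(0.2833,0.9590)
member 5 (2-4): L=2.0280, (cx,cy)=(1.0000,0.0000)
member 6 (3-4): L=3.4614, (cx,cy)=(0.3045,-0.9525)
member 7 (3-5): L=2.1631, (cx,cy)=(0.9986,-0.0532)
member 8 (4-5): L=3.3687, (cx,cy)=(0.3283,0.9446)
solve A·x = −loads:
  F[0-1] = +68.3056 N (tension)
  F[0-2] = +236.5208 N (tension)
  F[1-2] = -274.7272 N (compression)
  F[1-3] = -158.9113 N (compression)
  F[2-3] = +274.6801 N (tension)
  F[2-4] = +80.7124 N (tension)
  F[3-4] = -265.0625 N (compression)
  F[3-5] = +0.0000 N (tension)
  F[4-5] = -0.0000 N (compression)
  Rx@0 = -259.4700 N
  Ry@0 = -64.3350 N
  Ry@4 = +252.4750 N

236.521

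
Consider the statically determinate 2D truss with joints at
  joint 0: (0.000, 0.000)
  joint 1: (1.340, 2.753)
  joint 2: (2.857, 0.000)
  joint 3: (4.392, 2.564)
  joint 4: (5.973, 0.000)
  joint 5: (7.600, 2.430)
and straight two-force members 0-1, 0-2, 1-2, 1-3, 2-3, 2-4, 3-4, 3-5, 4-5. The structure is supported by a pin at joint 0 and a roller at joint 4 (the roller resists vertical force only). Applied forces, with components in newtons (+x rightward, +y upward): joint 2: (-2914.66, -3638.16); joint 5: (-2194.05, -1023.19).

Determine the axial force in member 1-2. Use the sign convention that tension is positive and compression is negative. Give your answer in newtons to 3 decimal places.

N=6 nodes, M=9 members, R=3 reactions → 2N=12, M+R=12
member 0 (0-1): L=3.0618, (cx,cy)=(0.4377,0.8991)
member 1 (0-2): L=2.8570, (cx,cy)=(1.0000,0.0000)
member 2 (1-2): L=3.1433, (cx,cy)=(0.4826,-0.8758)
member 3 (1-3): L=3.0578, (cx,cy)=(0.9981,-0.0618)
member 4 (2-3): L=2.9884, (cx,cy)=(0.5137,0.8580)
member 5 (2-4): L=3.1160, (cx,cy)=(1.0000,0.0000)
member 6 (3-4): L=3.0123, (cx,cy)=(0.5249,-0.8512)
member 7 (3-5): L=3.2108, (cx,cy)=(0.9991,-0.0417)
member 8 (4-5): L=2.9244, (cx,cy)=(0.5564,0.8309)
solve A·x = −loads:
  F[0-1] = -2793.6061 N (compression)
  F[0-2] = -3886.0847 N (compression)
  F[1-2] = +3058.7876 N (tension)
  F[1-3] = -2704.0112 N (compression)
  F[2-3] = +1117.9251 N (tension)
  F[2-4] = -69.4410 N (compression)
  F[3-4] = -1251.1741 N (compression)
  F[3-5] = -1469.2020 N (compression)
  F[4-5] = -1305.1494 N (compression)
  Rx@0 = +5108.7100 N
  Ry@0 = +2511.8563 N
  Ry@4 = +2149.4937 N

3058.788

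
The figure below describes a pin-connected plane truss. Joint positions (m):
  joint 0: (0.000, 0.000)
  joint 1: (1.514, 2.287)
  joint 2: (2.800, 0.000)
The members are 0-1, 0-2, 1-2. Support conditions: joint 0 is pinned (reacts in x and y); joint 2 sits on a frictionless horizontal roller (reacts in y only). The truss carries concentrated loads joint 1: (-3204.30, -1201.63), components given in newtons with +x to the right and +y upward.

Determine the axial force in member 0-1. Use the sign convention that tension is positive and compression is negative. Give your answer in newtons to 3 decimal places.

-3800.627

N=3 nodes, M=3 members, R=3 reactions → 2N=6, M+R=6
member 0 (0-1): L=2.7427, (cx,cy)=(0.5520,0.8338)
member 1 (0-2): L=2.8000, (cx,cy)=(1.0000,0.0000)
member 2 (1-2): L=2.6238, (cx,cy)=(0.4901,-0.8716)
solve A·x = −loads:
  F[0-1] = -3800.6267 N (compression)
  F[0-2] = -1106.3356 N (compression)
  F[1-2] = +2257.2079 N (tension)
  Rx@0 = +3204.3000 N
  Ry@0 = +3169.1180 N
  Ry@2 = -1967.4880 N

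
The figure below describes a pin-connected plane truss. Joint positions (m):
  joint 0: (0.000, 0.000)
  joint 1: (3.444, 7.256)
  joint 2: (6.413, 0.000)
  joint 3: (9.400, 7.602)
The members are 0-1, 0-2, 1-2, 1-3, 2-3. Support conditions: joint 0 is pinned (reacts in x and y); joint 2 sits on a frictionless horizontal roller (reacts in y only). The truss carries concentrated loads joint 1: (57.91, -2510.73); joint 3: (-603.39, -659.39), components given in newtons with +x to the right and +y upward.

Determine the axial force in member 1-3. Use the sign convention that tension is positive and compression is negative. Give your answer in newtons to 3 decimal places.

N=4 nodes, M=5 members, R=3 reactions → 2N=8, M+R=8
member 0 (0-1): L=8.0319, (cx,cy)=(0.4288,0.9034)
member 1 (0-2): L=6.4130, (cx,cy)=(1.0000,0.0000)
member 2 (1-2): L=7.8399, (cx,cy)=(0.3787,-0.9255)
member 3 (1-3): L=5.9660, (cx,cy)=(0.9983,0.0580)
member 4 (2-3): L=8.1678, (cx,cy)=(0.3657,0.9307)
solve A·x = −loads:
  F[0-1] = -1665.9182 N (compression)
  F[0-2] = +168.8535 N (tension)
  F[1-2] = -1108.7873 N (compression)
  F[1-3] = -352.9372 N (compression)
  F[2-3] = -686.4730 N (compression)
  Rx@0 = +545.4800 N
  Ry@0 = +1504.9954 N
  Ry@2 = +1665.1246 N

-352.937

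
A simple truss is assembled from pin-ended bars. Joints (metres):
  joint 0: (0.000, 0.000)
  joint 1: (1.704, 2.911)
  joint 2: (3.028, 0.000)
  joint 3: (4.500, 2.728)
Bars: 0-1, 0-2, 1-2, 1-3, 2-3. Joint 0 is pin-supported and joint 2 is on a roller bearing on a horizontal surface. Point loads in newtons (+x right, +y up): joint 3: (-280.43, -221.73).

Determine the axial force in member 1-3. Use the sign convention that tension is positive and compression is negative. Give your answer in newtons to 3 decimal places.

-155.634

N=4 nodes, M=5 members, R=3 reactions → 2N=8, M+R=8
member 0 (0-1): L=3.3731, (cx,cy)=(0.5052,0.8630)
member 1 (0-2): L=3.0280, (cx,cy)=(1.0000,0.0000)
member 2 (1-2): L=3.1980, (cx,cy)=(0.4140,-0.9103)
member 3 (1-3): L=2.8020, (cx,cy)=(0.9979,-0.0653)
member 4 (2-3): L=3.0998, (cx,cy)=(0.4749,0.8801)
solve A·x = −loads:
  F[0-1] = -167.8498 N (compression)
  F[0-2] = -195.6358 N (compression)
  F[1-2] = +170.3027 N (tension)
  F[1-3] = -155.6344 N (compression)
  F[2-3] = -263.4997 N (compression)
  Rx@0 = +280.4300 N
  Ry@0 = +144.8568 N
  Ry@2 = +76.8732 N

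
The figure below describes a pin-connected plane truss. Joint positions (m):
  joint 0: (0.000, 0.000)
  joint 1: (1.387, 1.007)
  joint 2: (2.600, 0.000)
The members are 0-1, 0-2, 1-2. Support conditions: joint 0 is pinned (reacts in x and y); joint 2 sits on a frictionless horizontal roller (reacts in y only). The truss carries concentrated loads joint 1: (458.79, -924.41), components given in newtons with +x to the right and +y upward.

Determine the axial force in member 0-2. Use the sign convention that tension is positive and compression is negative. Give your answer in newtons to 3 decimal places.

N=3 nodes, M=3 members, R=3 reactions → 2N=6, M+R=6
member 0 (0-1): L=1.7140, (cx,cy)=(0.8092,0.5875)
member 1 (0-2): L=2.6000, (cx,cy)=(1.0000,0.0000)
member 2 (1-2): L=1.5765, (cx,cy)=(0.7694,-0.6387)
solve A·x = −loads:
  F[0-1] = -431.6163 N (compression)
  F[0-2] = +808.0605 N (tension)
  F[1-2] = -1050.2260 N (compression)
  Rx@0 = -458.7900 N
  Ry@0 = +253.5799 N
  Ry@2 = +670.8301 N

808.060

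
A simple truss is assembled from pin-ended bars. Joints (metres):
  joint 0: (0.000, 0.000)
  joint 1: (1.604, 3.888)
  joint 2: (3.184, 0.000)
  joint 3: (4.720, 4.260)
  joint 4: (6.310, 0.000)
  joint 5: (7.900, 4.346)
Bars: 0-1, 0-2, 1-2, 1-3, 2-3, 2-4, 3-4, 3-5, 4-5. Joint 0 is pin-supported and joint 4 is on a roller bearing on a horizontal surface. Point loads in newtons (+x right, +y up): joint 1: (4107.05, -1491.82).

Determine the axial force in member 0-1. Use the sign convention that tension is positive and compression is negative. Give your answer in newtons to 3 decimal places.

N=6 nodes, M=9 members, R=3 reactions → 2N=12, M+R=12
member 0 (0-1): L=4.2059, (cx,cy)=(0.3814,0.9244)
member 1 (0-2): L=3.1840, (cx,cy)=(1.0000,0.0000)
member 2 (1-2): L=4.1968, (cx,cy)=(0.3765,-0.9264)
member 3 (1-3): L=3.1381, (cx,cy)=(0.9929,0.1185)
member 4 (2-3): L=4.5285, (cx,cy)=(0.3392,0.9407)
member 5 (2-4): L=3.1260, (cx,cy)=(1.0000,0.0000)
member 6 (3-4): L=4.5471, (cx,cy)=(0.3497,-0.9369)
member 7 (3-5): L=3.1812, (cx,cy)=(0.9996,0.0270)
member 8 (4-5): L=4.6277, (cx,cy)=(0.3436,0.9391)
solve A·x = −loads:
  F[0-1] = +1533.9533 N (tension)
  F[0-2] = +3522.0439 N (tension)
  F[1-2] = -3428.4701 N (compression)
  F[1-3] = -2247.1403 N (compression)
  F[2-3] = +3376.3776 N (tension)
  F[2-4] = +1086.0670 N (tension)
  F[3-4] = -3105.9153 N (compression)
  F[3-5] = -0.0000 N (compression)
  F[4-5] = +0.0000 N (tension)
  Rx@0 = -4107.0500 N
  Ry@0 = -1418.0199 N
  Ry@4 = +2909.8399 N

1533.953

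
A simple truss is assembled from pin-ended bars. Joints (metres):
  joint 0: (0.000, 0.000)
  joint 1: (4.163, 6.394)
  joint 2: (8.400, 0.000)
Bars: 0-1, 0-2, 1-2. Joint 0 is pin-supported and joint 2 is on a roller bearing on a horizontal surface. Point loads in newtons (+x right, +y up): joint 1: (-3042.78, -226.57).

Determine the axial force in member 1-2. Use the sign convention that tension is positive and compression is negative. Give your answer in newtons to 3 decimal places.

2643.799

N=3 nodes, M=3 members, R=3 reactions → 2N=6, M+R=6
member 0 (0-1): L=7.6298, (cx,cy)=(0.5456,0.8380)
member 1 (0-2): L=8.4000, (cx,cy)=(1.0000,0.0000)
member 2 (1-2): L=7.6704, (cx,cy)=(0.5524,-0.8336)
solve A·x = −loads:
  F[0-1] = -2900.1560 N (compression)
  F[0-2] = -1460.3855 N (compression)
  F[1-2] = +2643.7988 N (tension)
  Rx@0 = +3042.7800 N
  Ry@0 = +2430.4181 N
  Ry@2 = -2203.8481 N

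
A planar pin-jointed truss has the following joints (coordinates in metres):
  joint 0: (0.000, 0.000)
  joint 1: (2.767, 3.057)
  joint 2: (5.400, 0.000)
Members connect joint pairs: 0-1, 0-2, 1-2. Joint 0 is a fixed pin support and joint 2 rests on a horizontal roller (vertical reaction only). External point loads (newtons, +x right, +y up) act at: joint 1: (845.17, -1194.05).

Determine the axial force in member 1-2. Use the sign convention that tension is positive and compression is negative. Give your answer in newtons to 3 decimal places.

N=3 nodes, M=3 members, R=3 reactions → 2N=6, M+R=6
member 0 (0-1): L=4.1233, (cx,cy)=(0.6711,0.7414)
member 1 (0-2): L=5.4000, (cx,cy)=(1.0000,0.0000)
member 2 (1-2): L=4.0346, (cx,cy)=(0.6526,-0.7577)
solve A·x = −loads:
  F[0-1] = -139.9381 N (compression)
  F[0-2] = +939.0777 N (tension)
  F[1-2] = -1438.9654 N (compression)
  Rx@0 = -845.1700 N
  Ry@0 = +103.7498 N
  Ry@2 = +1090.3002 N

-1438.965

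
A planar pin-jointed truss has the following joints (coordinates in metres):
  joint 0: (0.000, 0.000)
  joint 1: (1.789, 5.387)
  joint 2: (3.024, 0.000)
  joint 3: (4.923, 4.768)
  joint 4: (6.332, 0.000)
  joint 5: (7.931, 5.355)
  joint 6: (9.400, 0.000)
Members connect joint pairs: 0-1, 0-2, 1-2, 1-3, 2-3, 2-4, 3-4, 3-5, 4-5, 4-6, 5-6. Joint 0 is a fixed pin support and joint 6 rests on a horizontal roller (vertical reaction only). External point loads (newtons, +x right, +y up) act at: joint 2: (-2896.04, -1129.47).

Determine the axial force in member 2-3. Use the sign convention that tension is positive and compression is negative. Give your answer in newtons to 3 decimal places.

295.344

N=7 nodes, M=11 members, R=3 reactions → 2N=14, M+R=14
member 0 (0-1): L=5.6763, (cx,cy)=(0.3152,0.9490)
member 1 (0-2): L=3.0240, (cx,cy)=(1.0000,0.0000)
member 2 (1-2): L=5.5268, (cx,cy)=(0.2235,-0.9747)
member 3 (1-3): L=3.1945, (cx,cy)=(0.9810,-0.1938)
member 4 (2-3): L=5.1323, (cx,cy)=(0.3700,0.9290)
member 5 (2-4): L=3.3080, (cx,cy)=(1.0000,0.0000)
member 6 (3-4): L=4.9718, (cx,cy)=(0.2834,-0.9590)
member 7 (3-5): L=3.0647, (cx,cy)=(0.9815,0.1915)
member 8 (4-5): L=5.5886, (cx,cy)=(0.2861,0.9582)
member 9 (4-6): L=3.0680, (cx,cy)=(1.0000,0.0000)
member 10 (5-6): L=5.5528, (cx,cy)=(0.2645,-0.9644)
solve A·x = −loads:
  F[0-1] = -807.2590 N (compression)
  F[0-2] = -2641.6157 N (compression)
  F[1-2] = +877.2707 N (tension)
  F[1-3] = -459.1602 N (compression)
  F[2-3] = +295.3440 N (tension)
  F[2-4] = +341.1768 N (tension)
  F[3-4] = -423.8682 N (compression)
  F[3-5] = -225.2238 N (compression)
  F[4-5] = +424.2256 N (tension)
  F[4-6] = +99.6761 N (tension)
  F[5-6] = -376.7767 N (compression)
  Rx@0 = +2896.0400 N
  Ry@0 = +766.1171 N
  Ry@6 = +363.3529 N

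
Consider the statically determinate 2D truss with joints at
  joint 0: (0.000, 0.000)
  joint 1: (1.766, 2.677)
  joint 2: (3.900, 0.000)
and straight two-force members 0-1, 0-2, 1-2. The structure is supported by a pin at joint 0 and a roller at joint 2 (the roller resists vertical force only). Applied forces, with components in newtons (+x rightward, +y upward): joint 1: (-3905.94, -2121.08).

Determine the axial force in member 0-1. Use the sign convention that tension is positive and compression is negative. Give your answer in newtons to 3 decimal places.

N=3 nodes, M=3 members, R=3 reactions → 2N=6, M+R=6
member 0 (0-1): L=3.2070, (cx,cy)=(0.5507,0.8347)
member 1 (0-2): L=3.9000, (cx,cy)=(1.0000,0.0000)
member 2 (1-2): L=3.4235, (cx,cy)=(0.6233,-0.7820)
solve A·x = −loads:
  F[0-1] = -4602.3299 N (compression)
  F[0-2] = -1371.6022 N (compression)
  F[1-2] = +2200.4061 N (tension)
  Rx@0 = +3905.9400 N
  Ry@0 = +3841.6887 N
  Ry@2 = -1720.6087 N

-4602.330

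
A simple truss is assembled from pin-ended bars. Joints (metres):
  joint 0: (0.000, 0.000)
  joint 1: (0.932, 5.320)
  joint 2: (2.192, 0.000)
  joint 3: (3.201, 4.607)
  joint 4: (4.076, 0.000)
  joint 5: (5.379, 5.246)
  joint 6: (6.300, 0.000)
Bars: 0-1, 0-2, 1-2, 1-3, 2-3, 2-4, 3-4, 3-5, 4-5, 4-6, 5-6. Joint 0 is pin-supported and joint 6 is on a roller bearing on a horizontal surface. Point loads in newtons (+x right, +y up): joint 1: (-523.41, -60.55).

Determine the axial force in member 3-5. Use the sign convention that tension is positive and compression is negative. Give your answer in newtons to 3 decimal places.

206.356

N=7 nodes, M=11 members, R=3 reactions → 2N=14, M+R=14
member 0 (0-1): L=5.4010, (cx,cy)=(0.1726,0.9850)
member 1 (0-2): L=2.1920, (cx,cy)=(1.0000,0.0000)
member 2 (1-2): L=5.4672, (cx,cy)=(0.2305,-0.9731)
member 3 (1-3): L=2.3784, (cx,cy)=(0.9540,-0.2998)
member 4 (2-3): L=4.7162, (cx,cy)=(0.2139,0.9768)
member 5 (2-4): L=1.8840, (cx,cy)=(1.0000,0.0000)
member 6 (3-4): L=4.6894, (cx,cy)=(0.1866,-0.9824)
member 7 (3-5): L=2.2698, (cx,cy)=(0.9596,0.2815)
member 8 (4-5): L=5.4054, (cx,cy)=(0.2411,0.9705)
member 9 (4-6): L=2.2240, (cx,cy)=(1.0000,0.0000)
member 10 (5-6): L=5.3262, (cx,cy)=(0.1729,-0.9849)
solve A·x = −loads:
  F[0-1] = -501.1001 N (compression)
  F[0-2] = -436.9402 N (compression)
  F[1-2] = +328.3494 N (tension)
  F[1-3] = +378.6833 N (tension)
  F[2-3] = -327.0836 N (compression)
  F[2-4] = -291.2893 N (compression)
  F[3-4] = +499.9067 N (tension)
  F[3-5] = +206.3564 N (tension)
  F[4-5] = -506.0498 N (compression)
  F[4-6] = -76.0243 N (compression)
  F[5-6] = +439.6560 N (tension)
  Rx@0 = +523.4100 N
  Ry@0 = +493.5831 N
  Ry@6 = -433.0331 N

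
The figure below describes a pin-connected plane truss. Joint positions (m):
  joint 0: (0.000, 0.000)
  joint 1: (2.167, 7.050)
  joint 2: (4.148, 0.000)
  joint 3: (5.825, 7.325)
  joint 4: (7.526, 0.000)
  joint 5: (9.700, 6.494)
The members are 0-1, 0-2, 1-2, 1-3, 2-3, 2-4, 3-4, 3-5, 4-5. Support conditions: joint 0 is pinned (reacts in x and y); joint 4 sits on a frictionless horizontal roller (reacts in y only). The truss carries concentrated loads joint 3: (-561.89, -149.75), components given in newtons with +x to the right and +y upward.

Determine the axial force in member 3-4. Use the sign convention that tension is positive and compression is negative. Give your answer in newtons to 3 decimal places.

442.447

N=6 nodes, M=9 members, R=3 reactions → 2N=12, M+R=12
member 0 (0-1): L=7.3755, (cx,cy)=(0.2938,0.9559)
member 1 (0-2): L=4.1480, (cx,cy)=(1.0000,0.0000)
member 2 (1-2): L=7.3230, (cx,cy)=(0.2705,-0.9627)
member 3 (1-3): L=3.6683, (cx,cy)=(0.9972,0.0750)
member 4 (2-3): L=7.5145, (cx,cy)=(0.2232,0.9748)
member 5 (2-4): L=3.3780, (cx,cy)=(1.0000,0.0000)
member 6 (3-4): L=7.5199, (cx,cy)=(0.2262,-0.9741)
member 7 (3-5): L=3.9631, (cx,cy)=(0.9778,-0.2097)
member 8 (4-5): L=6.8482, (cx,cy)=(0.3175,0.9483)
solve A·x = −loads:
  F[0-1] = -607.5439 N (compression)
  F[0-2] = -383.3878 N (compression)
  F[1-2] = +577.0904 N (tension)
  F[1-3] = -335.5587 N (compression)
  F[2-3] = -569.9479 N (compression)
  F[2-4] = -100.0813 N (compression)
  F[3-4] = +442.4471 N (tension)
  F[3-5] = -0.0000 N (compression)
  F[4-5] = +0.0000 N (tension)
  Rx@0 = +561.8900 N
  Ry@0 = +580.7293 N
  Ry@4 = -430.9793 N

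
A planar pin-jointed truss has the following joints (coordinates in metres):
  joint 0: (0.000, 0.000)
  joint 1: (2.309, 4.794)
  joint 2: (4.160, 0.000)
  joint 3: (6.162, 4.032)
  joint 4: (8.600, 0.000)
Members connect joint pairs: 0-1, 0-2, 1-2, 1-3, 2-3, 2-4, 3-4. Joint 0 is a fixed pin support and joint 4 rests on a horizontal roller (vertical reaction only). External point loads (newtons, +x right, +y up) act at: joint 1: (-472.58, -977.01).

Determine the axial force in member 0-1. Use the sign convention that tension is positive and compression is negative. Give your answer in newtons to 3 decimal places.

-1085.672

N=5 nodes, M=7 members, R=3 reactions → 2N=10, M+R=10
member 0 (0-1): L=5.3211, (cx,cy)=(0.4339,0.9009)
member 1 (0-2): L=4.1600, (cx,cy)=(1.0000,0.0000)
member 2 (1-2): L=5.1389, (cx,cy)=(0.3602,-0.9329)
member 3 (1-3): L=3.9276, (cx,cy)=(0.9810,-0.1940)
member 4 (2-3): L=4.5017, (cx,cy)=(0.4447,0.8957)
member 5 (2-4): L=4.4400, (cx,cy)=(1.0000,0.0000)
member 6 (3-4): L=4.7118, (cx,cy)=(0.5174,-0.8557)
solve A·x = −loads:
  F[0-1] = -1085.6718 N (compression)
  F[0-2] = -1.4698 N (compression)
  F[1-2] = +0.9625 N (tension)
  F[1-3] = +1.1449 N (tension)
  F[2-3] = -1.0025 N (compression)
  F[2-4] = -0.6773 N (compression)
  F[3-4] = +1.3089 N (tension)
  Rx@0 = +472.5800 N
  Ry@0 = +978.1301 N
  Ry@4 = -1.1201 N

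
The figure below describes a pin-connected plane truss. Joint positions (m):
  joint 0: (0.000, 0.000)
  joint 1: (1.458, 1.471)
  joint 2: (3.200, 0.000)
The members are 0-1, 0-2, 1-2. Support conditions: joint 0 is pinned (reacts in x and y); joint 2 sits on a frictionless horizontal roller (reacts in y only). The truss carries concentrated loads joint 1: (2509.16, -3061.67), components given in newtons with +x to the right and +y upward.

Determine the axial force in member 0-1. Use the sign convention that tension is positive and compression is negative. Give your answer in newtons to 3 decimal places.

-722.669

N=3 nodes, M=3 members, R=3 reactions → 2N=6, M+R=6
member 0 (0-1): L=2.0711, (cx,cy)=(0.7040,0.7102)
member 1 (0-2): L=3.2000, (cx,cy)=(1.0000,0.0000)
member 2 (1-2): L=2.2800, (cx,cy)=(0.7640,-0.6452)
solve A·x = −loads:
  F[0-1] = -722.6690 N (compression)
  F[0-2] = +3017.8911 N (tension)
  F[1-2] = -3949.9397 N (compression)
  Rx@0 = -2509.1600 N
  Ry@0 = +513.2671 N
  Ry@2 = +2548.4029 N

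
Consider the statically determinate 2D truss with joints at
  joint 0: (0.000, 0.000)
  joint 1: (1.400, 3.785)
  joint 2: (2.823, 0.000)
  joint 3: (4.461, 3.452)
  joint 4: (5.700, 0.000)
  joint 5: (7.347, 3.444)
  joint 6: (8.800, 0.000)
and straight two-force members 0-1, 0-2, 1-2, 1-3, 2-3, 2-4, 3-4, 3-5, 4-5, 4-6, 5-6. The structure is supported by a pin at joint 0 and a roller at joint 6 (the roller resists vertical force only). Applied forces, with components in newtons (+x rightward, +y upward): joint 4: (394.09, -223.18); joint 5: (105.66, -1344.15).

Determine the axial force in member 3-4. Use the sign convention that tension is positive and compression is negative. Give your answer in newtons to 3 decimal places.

276.659

N=7 nodes, M=11 members, R=3 reactions → 2N=14, M+R=14
member 0 (0-1): L=4.0356, (cx,cy)=(0.3469,0.9379)
member 1 (0-2): L=2.8230, (cx,cy)=(1.0000,0.0000)
member 2 (1-2): L=4.0437, (cx,cy)=(0.3519,-0.9360)
member 3 (1-3): L=3.0791, (cx,cy)=(0.9941,-0.1081)
member 4 (2-3): L=3.8209, (cx,cy)=(0.4287,0.9034)
member 5 (2-4): L=2.8770, (cx,cy)=(1.0000,0.0000)
member 6 (3-4): L=3.6676, (cx,cy)=(0.3378,-0.9412)
member 7 (3-5): L=2.8860, (cx,cy)=(1.0000,-0.0028)
member 8 (4-5): L=3.8176, (cx,cy)=(0.4314,0.9021)
member 9 (4-6): L=3.1000, (cx,cy)=(1.0000,0.0000)
member 10 (5-6): L=3.7380, (cx,cy)=(0.3887,-0.9214)
solve A·x = −loads:
  F[0-1] = -276.3693 N (compression)
  F[0-2] = +595.6255 N (tension)
  F[1-2] = +300.3466 N (tension)
  F[1-3] = -202.7595 N (compression)
  F[2-3] = -311.1790 N (compression)
  F[2-4] = +834.7208 N (tension)
  F[3-4] = +276.6585 N (tension)
  F[3-5] = -428.4336 N (compression)
  F[4-5] = -41.2503 N (compression)
  F[4-6] = +551.8885 N (tension)
  F[5-6] = -1419.7777 N (compression)
  Rx@0 = -499.7500 N
  Ry@0 = +259.2062 N
  Ry@6 = +1308.1238 N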